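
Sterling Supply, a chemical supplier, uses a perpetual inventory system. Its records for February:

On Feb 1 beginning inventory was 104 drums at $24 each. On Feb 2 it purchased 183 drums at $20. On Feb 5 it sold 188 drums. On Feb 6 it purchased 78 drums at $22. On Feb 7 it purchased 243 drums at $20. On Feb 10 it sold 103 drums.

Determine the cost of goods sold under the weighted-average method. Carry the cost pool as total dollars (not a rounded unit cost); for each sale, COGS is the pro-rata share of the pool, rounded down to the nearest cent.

After Feb 1: 104 on hand, pool $2,496.00 (≈ $24.0000 each)
After Feb 2: 287 on hand, pool $6,156.00 (≈ $21.4495 each)
Feb 5, sell 188: 188/287 × $6,156.00 → $4,032.50
After Feb 6: 177 on hand, pool $3,839.50 (≈ $21.6921 each)
After Feb 7: 420 on hand, pool $8,699.50 (≈ $20.7131 each)
Feb 10, sell 103: 103/420 × $8,699.50 → $2,133.44
Total COGS = $4,032.50 + $2,133.44 = $6,165.94
Ending inventory (cost pool remaining) = $6,566.06

COGS = $6,165.94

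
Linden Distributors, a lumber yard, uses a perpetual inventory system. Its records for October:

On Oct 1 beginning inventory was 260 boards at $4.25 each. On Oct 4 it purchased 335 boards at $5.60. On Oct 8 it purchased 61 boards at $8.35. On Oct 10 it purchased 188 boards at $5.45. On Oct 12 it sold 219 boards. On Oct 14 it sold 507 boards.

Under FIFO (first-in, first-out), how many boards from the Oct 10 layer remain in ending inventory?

118

Oct 12, 219 sold [FIFO — oldest first]: 219 @ $4.25 = $930.75
Oct 14, 507 sold [FIFO — oldest first]: 41 @ $4.25 + 335 @ $5.60 + 61 @ $8.35 + 70 @ $5.45 = $2,941.10
Total COGS = $930.75 + $2,941.10 = $3,871.85
Ending inventory: 118 @ $5.45 = $643.10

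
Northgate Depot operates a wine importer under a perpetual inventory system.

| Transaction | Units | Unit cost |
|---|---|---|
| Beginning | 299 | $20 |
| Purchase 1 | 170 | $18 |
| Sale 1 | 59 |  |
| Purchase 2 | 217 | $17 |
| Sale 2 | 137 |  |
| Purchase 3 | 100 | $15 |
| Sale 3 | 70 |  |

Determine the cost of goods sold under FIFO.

COGS = $5,320

Sale 1 (59) [FIFO — oldest first]: 59 @ $20 = $1,180
Sale 2 (137) [FIFO — oldest first]: 137 @ $20 = $2,740
Sale 3 (70) [FIFO — oldest first]: 70 @ $20 = $1,400
Total COGS = $1,180 + $2,740 + $1,400 = $5,320
Ending inventory: 33 @ $20 + 170 @ $18 + 217 @ $17 + 100 @ $15 = $8,909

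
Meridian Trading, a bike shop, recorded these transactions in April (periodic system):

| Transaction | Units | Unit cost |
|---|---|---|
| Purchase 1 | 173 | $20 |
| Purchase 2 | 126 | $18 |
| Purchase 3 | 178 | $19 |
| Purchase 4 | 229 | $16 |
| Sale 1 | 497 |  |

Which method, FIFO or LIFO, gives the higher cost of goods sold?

FIFO

FIFO COGS: 173 @ $20 + 126 @ $18 + 178 @ $19 + 20 @ $16 = $9,430
LIFO COGS: 229 @ $16 + 178 @ $19 + 90 @ $18 = $8,666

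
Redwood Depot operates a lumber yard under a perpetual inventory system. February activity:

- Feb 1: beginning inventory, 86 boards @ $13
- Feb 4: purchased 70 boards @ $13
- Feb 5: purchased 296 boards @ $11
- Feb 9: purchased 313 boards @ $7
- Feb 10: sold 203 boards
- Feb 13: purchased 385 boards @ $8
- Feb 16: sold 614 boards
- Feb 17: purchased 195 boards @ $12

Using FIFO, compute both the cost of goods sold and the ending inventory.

COGS = $7,891; ending inventory = $5,004

Feb 10, 203 sold [FIFO — oldest first]: 86 @ $13 + 70 @ $13 + 47 @ $11 = $2,545
Feb 16, 614 sold [FIFO — oldest first]: 249 @ $11 + 313 @ $7 + 52 @ $8 = $5,346
Total COGS = $2,545 + $5,346 = $7,891
Ending inventory: 333 @ $8 + 195 @ $12 = $5,004
Check: goods available $12,895 = COGS $7,891 + ending $5,004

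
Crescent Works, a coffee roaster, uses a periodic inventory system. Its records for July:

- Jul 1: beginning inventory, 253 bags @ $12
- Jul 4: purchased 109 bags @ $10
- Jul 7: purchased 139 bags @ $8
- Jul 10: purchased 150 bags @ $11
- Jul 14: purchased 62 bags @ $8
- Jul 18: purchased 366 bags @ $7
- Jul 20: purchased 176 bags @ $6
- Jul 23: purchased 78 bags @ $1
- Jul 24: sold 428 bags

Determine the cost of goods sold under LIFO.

Jul 24, 428 sold [LIFO — newest first]: 78 @ $1 + 176 @ $6 + 174 @ $7 = $2,352
Ending inventory: 253 @ $12 + 109 @ $10 + 139 @ $8 + 150 @ $11 + 62 @ $8 + 192 @ $7 = $8,728

COGS = $2,352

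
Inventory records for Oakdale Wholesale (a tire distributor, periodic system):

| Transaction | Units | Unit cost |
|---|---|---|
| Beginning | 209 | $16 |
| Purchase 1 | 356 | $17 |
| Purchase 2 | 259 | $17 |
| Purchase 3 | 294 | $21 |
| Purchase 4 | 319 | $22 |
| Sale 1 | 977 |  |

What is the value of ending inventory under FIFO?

Ending inventory = $9,979

Sale 1 (977) [FIFO — oldest first]: 209 @ $16 + 356 @ $17 + 259 @ $17 + 153 @ $21 = $17,012
Ending inventory: 141 @ $21 + 319 @ $22 = $9,979
Check: goods available $26,991 = COGS $17,012 + ending $9,979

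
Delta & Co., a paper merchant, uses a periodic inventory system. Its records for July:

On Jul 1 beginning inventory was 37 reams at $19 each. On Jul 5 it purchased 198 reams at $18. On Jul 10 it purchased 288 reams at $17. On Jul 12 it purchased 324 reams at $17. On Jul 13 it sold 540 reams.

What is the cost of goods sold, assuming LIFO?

Jul 13, 540 sold [LIFO — newest first]: 324 @ $17 + 216 @ $17 = $9,180
Ending inventory: 37 @ $19 + 198 @ $18 + 72 @ $17 = $5,491

COGS = $9,180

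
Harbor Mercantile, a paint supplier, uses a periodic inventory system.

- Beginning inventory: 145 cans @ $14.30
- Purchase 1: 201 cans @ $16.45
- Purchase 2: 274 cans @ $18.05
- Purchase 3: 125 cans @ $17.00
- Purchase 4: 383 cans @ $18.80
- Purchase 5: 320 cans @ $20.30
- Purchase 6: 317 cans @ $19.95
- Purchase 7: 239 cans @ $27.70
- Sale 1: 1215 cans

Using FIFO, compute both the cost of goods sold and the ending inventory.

COGS = $21,417.15; ending inventory = $17,674.35

Sale 1 (1215) [FIFO — oldest first]: 145 @ $14.30 + 201 @ $16.45 + 274 @ $18.05 + 125 @ $17.00 + 383 @ $18.80 + 87 @ $20.30 = $21,417.15
Ending inventory: 233 @ $20.30 + 317 @ $19.95 + 239 @ $27.70 = $17,674.35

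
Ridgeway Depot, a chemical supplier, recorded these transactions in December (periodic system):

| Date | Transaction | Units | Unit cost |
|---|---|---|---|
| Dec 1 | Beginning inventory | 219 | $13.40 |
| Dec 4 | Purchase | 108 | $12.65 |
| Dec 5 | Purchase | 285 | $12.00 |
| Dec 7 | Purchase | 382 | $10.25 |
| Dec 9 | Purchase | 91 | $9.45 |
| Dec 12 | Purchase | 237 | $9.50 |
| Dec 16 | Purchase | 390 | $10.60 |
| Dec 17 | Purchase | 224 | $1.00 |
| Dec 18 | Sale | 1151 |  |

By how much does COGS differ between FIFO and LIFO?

$3,511.55

FIFO COGS: 219 @ $13.40 + 108 @ $12.65 + 285 @ $12.00 + 382 @ $10.25 + 91 @ $9.45 + 66 @ $9.50 = $13,123.25
LIFO COGS: 224 @ $1.00 + 390 @ $10.60 + 237 @ $9.50 + 91 @ $9.45 + 209 @ $10.25 = $9,611.70
Difference = |$13,123.25 − $9,611.70| = $3,511.55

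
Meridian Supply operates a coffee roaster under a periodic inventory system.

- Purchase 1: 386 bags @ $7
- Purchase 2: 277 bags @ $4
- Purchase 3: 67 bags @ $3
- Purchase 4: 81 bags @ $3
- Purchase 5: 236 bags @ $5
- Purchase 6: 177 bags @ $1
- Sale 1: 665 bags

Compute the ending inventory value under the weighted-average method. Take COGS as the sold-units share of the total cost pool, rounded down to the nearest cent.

Ending inventory = $2,562.55

Sale 1, sell 665: 665/1224 × $5,611.00 → $3,048.45
Ending inventory (cost pool remaining) = $2,562.55
Check: goods available $5,611.00 = COGS $3,048.45 + ending $2,562.55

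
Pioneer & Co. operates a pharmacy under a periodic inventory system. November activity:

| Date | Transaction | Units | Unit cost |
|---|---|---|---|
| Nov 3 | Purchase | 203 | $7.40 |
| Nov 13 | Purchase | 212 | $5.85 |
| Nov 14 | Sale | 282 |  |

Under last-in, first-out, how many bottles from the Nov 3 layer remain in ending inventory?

Nov 14, 282 sold [LIFO — newest first]: 212 @ $5.85 + 70 @ $7.40 = $1,758.20
Ending inventory: 133 @ $7.40 = $984.20

133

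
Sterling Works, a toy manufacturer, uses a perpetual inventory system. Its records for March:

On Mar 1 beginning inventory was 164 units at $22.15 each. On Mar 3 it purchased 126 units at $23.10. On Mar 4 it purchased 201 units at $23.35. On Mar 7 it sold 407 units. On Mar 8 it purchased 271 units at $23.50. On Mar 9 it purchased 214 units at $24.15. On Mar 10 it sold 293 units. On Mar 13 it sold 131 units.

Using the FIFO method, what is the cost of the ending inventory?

Mar 7, 407 sold [FIFO — oldest first]: 164 @ $22.15 + 126 @ $23.10 + 117 @ $23.35 = $9,275.15
Mar 10, 293 sold [FIFO — oldest first]: 84 @ $23.35 + 209 @ $23.50 = $6,872.90
Mar 13, 131 sold [FIFO — oldest first]: 62 @ $23.50 + 69 @ $24.15 = $3,123.35
Total COGS = $9,275.15 + $6,872.90 + $3,123.35 = $19,271.40
Ending inventory: 145 @ $24.15 = $3,501.75

Ending inventory = $3,501.75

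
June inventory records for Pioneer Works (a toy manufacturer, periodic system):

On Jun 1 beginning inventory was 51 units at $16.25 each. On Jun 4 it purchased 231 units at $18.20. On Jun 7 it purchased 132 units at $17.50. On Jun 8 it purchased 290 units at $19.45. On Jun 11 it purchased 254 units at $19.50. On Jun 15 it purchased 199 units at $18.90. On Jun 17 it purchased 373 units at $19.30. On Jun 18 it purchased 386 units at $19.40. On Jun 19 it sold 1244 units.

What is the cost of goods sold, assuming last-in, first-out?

Jun 19, 1244 sold [LIFO — newest first]: 386 @ $19.40 + 373 @ $19.30 + 199 @ $18.90 + 254 @ $19.50 + 32 @ $19.45 = $24,023.80
Ending inventory: 51 @ $16.25 + 231 @ $18.20 + 132 @ $17.50 + 258 @ $19.45 = $12,361.05

COGS = $24,023.80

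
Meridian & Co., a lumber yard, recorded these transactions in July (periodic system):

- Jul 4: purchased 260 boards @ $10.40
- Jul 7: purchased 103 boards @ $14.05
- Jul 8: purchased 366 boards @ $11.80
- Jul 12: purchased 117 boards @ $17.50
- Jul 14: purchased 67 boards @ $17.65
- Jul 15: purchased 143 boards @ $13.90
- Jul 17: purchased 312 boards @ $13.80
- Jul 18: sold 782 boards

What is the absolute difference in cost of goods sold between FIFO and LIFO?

FIFO COGS: 260 @ $10.40 + 103 @ $14.05 + 366 @ $11.80 + 53 @ $17.50 = $9,397.45
LIFO COGS: 312 @ $13.80 + 143 @ $13.90 + 67 @ $17.65 + 117 @ $17.50 + 143 @ $11.80 = $11,210.75
Difference = |$9,397.45 − $11,210.75| = $1,813.30

$1,813.30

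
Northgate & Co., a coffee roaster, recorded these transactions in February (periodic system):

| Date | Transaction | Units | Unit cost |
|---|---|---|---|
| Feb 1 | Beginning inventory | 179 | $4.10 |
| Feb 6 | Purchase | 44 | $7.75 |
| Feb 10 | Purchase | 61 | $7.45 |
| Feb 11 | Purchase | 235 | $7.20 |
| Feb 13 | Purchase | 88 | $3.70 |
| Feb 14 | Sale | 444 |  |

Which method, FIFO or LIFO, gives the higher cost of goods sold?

LIFO

FIFO COGS: 179 @ $4.10 + 44 @ $7.75 + 61 @ $7.45 + 160 @ $7.20 = $2,681.35
LIFO COGS: 88 @ $3.70 + 235 @ $7.20 + 61 @ $7.45 + 44 @ $7.75 + 16 @ $4.10 = $2,878.65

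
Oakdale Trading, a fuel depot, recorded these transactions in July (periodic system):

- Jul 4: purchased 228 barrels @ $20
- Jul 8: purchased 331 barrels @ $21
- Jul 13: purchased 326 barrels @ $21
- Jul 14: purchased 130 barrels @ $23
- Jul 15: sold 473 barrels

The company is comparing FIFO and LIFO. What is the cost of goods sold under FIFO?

FIFO COGS: 228 @ $20 + 245 @ $21 = $9,705
LIFO COGS: 130 @ $23 + 326 @ $21 + 17 @ $21 = $10,193

COGS = $9,705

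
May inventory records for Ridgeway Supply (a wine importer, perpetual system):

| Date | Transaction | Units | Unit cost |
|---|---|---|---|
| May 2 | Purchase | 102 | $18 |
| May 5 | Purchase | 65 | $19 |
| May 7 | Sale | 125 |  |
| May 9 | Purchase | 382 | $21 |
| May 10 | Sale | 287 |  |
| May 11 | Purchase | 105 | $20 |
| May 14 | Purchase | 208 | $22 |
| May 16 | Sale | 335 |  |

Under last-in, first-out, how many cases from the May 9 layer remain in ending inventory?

May 7, 125 sold [LIFO — newest first]: 65 @ $19 + 60 @ $18 = $2,315
May 10, 287 sold [LIFO — newest first]: 287 @ $21 = $6,027
May 16, 335 sold [LIFO — newest first]: 208 @ $22 + 105 @ $20 + 22 @ $21 = $7,138
Total COGS = $2,315 + $6,027 + $7,138 = $15,480
Ending inventory: 42 @ $18 + 73 @ $21 = $2,289

73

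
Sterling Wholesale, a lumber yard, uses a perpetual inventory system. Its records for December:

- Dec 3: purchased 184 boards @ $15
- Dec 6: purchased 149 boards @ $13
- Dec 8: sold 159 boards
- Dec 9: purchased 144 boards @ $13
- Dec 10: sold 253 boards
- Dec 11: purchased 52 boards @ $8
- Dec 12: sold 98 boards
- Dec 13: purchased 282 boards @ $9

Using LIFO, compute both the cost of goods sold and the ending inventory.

COGS = $6,700; ending inventory = $2,823

Dec 8, 159 sold [LIFO — newest first]: 149 @ $13 + 10 @ $15 = $2,087
Dec 10, 253 sold [LIFO — newest first]: 144 @ $13 + 109 @ $15 = $3,507
Dec 12, 98 sold [LIFO — newest first]: 52 @ $8 + 46 @ $15 = $1,106
Total COGS = $2,087 + $3,507 + $1,106 = $6,700
Ending inventory: 19 @ $15 + 282 @ $9 = $2,823
Check: goods available $9,523 = COGS $6,700 + ending $2,823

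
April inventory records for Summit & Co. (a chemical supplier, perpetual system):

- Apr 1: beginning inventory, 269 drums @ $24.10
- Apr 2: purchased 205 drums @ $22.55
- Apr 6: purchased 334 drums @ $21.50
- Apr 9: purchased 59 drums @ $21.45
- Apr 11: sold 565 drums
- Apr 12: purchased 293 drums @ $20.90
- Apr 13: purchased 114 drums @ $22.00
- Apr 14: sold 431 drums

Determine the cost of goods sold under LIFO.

Apr 11, 565 sold [LIFO — newest first]: 59 @ $21.45 + 334 @ $21.50 + 172 @ $22.55 = $12,325.15
Apr 14, 431 sold [LIFO — newest first]: 114 @ $22.00 + 293 @ $20.90 + 24 @ $22.55 = $9,172.90
Total COGS = $12,325.15 + $9,172.90 = $21,498.05
Ending inventory: 269 @ $24.10 + 9 @ $22.55 = $6,685.85

COGS = $21,498.05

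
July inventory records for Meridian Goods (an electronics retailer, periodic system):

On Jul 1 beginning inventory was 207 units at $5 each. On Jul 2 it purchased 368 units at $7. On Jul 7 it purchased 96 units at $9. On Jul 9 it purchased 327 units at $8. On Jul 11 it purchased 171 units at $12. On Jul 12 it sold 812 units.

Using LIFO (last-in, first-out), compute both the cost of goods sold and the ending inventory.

COGS = $7,058; ending inventory = $2,085

Jul 12, 812 sold [LIFO — newest first]: 171 @ $12 + 327 @ $8 + 96 @ $9 + 218 @ $7 = $7,058
Ending inventory: 207 @ $5 + 150 @ $7 = $2,085
Check: goods available $9,143 = COGS $7,058 + ending $2,085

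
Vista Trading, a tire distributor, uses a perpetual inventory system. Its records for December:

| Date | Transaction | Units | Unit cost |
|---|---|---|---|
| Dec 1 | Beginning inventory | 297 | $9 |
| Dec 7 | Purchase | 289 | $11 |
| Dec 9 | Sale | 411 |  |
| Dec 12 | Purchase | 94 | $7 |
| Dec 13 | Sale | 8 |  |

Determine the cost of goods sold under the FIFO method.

Dec 9, 411 sold [FIFO — oldest first]: 297 @ $9 + 114 @ $11 = $3,927
Dec 13, 8 sold [FIFO — oldest first]: 8 @ $11 = $88
Total COGS = $3,927 + $88 = $4,015
Ending inventory: 167 @ $11 + 94 @ $7 = $2,495

COGS = $4,015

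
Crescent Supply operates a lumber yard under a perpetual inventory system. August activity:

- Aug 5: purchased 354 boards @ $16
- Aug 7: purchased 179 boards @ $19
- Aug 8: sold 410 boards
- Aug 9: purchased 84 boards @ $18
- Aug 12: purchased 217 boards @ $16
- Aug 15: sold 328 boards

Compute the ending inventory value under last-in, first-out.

Aug 8, 410 sold [LIFO — newest first]: 179 @ $19 + 231 @ $16 = $7,097
Aug 15, 328 sold [LIFO — newest first]: 217 @ $16 + 84 @ $18 + 27 @ $16 = $5,416
Total COGS = $7,097 + $5,416 = $12,513
Ending inventory: 96 @ $16 = $1,536

Ending inventory = $1,536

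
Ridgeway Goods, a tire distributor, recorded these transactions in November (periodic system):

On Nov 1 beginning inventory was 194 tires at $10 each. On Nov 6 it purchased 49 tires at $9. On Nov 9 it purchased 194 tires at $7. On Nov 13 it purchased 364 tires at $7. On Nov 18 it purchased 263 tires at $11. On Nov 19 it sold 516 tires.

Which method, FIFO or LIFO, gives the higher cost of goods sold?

FIFO COGS: 194 @ $10 + 49 @ $9 + 194 @ $7 + 79 @ $7 = $4,292
LIFO COGS: 263 @ $11 + 253 @ $7 = $4,664

LIFO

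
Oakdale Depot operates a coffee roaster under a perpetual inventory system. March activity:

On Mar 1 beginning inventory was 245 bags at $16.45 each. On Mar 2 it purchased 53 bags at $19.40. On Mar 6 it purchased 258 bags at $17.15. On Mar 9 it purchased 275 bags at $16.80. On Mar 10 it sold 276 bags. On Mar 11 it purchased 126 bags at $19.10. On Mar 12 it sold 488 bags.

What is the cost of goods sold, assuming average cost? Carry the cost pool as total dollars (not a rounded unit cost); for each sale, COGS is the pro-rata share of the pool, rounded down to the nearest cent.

COGS = $13,158.27

After Mar 1: 245 on hand, pool $4,030.25 (≈ $16.4500 each)
After Mar 2: 298 on hand, pool $5,058.45 (≈ $16.9747 each)
After Mar 6: 556 on hand, pool $9,483.15 (≈ $17.0560 each)
After Mar 9: 831 on hand, pool $14,103.15 (≈ $16.9713 each)
Mar 10, sell 276: 276/831 × $14,103.15 → $4,684.07
After Mar 11: 681 on hand, pool $11,825.68 (≈ $17.3652 each)
Mar 12, sell 488: 488/681 × $11,825.68 → $8,474.20
Total COGS = $4,684.07 + $8,474.20 = $13,158.27
Ending inventory (cost pool remaining) = $3,351.48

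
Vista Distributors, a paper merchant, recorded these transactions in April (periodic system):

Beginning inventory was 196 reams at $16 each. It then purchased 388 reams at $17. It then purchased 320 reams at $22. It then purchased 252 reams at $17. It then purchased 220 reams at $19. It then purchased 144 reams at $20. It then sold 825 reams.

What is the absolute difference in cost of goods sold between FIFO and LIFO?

FIFO COGS: 196 @ $16 + 388 @ $17 + 241 @ $22 = $15,034
LIFO COGS: 144 @ $20 + 220 @ $19 + 252 @ $17 + 209 @ $22 = $15,942
Difference = |$15,034 − $15,942| = $908

$908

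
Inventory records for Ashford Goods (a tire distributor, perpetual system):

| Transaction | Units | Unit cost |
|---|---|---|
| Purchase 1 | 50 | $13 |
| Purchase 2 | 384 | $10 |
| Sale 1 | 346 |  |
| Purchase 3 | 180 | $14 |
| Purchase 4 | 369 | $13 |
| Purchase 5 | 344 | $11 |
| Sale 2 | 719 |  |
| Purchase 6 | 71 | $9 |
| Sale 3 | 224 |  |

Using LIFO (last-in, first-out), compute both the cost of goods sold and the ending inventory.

COGS = $14,906; ending inventory = $1,324

Sale 1 (346) [LIFO — newest first]: 346 @ $10 = $3,460
Sale 2 (719) [LIFO — newest first]: 344 @ $11 + 369 @ $13 + 6 @ $14 = $8,665
Sale 3 (224) [LIFO — newest first]: 71 @ $9 + 153 @ $14 = $2,781
Total COGS = $3,460 + $8,665 + $2,781 = $14,906
Ending inventory: 50 @ $13 + 38 @ $10 + 21 @ $14 = $1,324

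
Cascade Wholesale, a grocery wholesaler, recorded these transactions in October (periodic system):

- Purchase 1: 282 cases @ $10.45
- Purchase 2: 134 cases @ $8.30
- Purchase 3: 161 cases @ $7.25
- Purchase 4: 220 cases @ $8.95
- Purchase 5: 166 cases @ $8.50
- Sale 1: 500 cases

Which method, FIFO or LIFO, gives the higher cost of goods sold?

FIFO COGS: 282 @ $10.45 + 134 @ $8.30 + 84 @ $7.25 = $4,668.10
LIFO COGS: 166 @ $8.50 + 220 @ $8.95 + 114 @ $7.25 = $4,206.50

FIFO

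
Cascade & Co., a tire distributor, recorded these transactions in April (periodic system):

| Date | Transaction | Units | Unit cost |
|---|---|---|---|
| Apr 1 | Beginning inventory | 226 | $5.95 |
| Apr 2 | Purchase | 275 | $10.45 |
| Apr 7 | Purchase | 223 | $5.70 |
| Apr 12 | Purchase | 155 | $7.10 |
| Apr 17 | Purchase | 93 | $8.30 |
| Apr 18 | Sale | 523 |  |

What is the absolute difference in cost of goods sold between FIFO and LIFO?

FIFO COGS: 226 @ $5.95 + 275 @ $10.45 + 22 @ $5.70 = $4,343.85
LIFO COGS: 93 @ $8.30 + 155 @ $7.10 + 223 @ $5.70 + 52 @ $10.45 = $3,686.90
Difference = |$4,343.85 − $3,686.90| = $656.95

$656.95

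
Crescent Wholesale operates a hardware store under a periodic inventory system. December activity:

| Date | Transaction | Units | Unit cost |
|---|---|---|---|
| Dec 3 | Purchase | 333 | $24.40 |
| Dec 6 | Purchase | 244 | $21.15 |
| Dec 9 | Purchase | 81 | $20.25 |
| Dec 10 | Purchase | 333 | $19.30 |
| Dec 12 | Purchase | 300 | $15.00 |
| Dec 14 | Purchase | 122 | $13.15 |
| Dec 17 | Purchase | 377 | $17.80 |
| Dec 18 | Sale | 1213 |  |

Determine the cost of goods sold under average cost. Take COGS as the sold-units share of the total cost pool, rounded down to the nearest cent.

Dec 18, sell 1213: 1213/1790 × $34,167.85 → $23,153.96
Ending inventory (cost pool remaining) = $11,013.89

COGS = $23,153.96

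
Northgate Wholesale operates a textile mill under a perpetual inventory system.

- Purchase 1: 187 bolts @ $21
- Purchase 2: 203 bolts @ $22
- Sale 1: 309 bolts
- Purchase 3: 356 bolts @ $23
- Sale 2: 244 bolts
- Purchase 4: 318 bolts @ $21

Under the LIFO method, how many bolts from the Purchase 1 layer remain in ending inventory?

81

Sale 1 (309) [LIFO — newest first]: 203 @ $22 + 106 @ $21 = $6,692
Sale 2 (244) [LIFO — newest first]: 244 @ $23 = $5,612
Total COGS = $6,692 + $5,612 = $12,304
Ending inventory: 81 @ $21 + 112 @ $23 + 318 @ $21 = $10,955
Check: goods available $23,259 = COGS $12,304 + ending $10,955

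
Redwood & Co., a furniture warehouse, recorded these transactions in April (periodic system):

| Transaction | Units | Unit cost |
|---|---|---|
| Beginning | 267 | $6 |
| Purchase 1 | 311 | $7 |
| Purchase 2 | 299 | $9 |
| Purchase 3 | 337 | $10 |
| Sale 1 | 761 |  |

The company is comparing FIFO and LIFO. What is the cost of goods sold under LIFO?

FIFO COGS: 267 @ $6 + 311 @ $7 + 183 @ $9 = $5,426
LIFO COGS: 337 @ $10 + 299 @ $9 + 125 @ $7 = $6,936

COGS = $6,936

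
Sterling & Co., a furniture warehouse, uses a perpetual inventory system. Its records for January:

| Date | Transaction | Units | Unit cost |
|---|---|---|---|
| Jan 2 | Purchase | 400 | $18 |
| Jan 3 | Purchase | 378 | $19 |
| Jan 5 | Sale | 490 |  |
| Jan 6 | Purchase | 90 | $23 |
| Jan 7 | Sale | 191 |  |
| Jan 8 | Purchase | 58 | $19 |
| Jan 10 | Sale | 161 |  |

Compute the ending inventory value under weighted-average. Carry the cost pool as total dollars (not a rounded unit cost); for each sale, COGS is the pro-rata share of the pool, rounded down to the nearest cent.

Ending inventory = $1,631.95

After Jan 2: 400 on hand, pool $7,200.00 (≈ $18.0000 each)
After Jan 3: 778 on hand, pool $14,382.00 (≈ $18.4859 each)
Jan 5, sell 490: 490/778 × $14,382.00 → $9,058.07
After Jan 6: 378 on hand, pool $7,393.93 (≈ $19.5607 each)
Jan 7, sell 191: 191/378 × $7,393.93 → $3,736.08
After Jan 8: 245 on hand, pool $4,759.85 (≈ $19.4280 each)
Jan 10, sell 161: 161/245 × $4,759.85 → $3,127.90
Total COGS = $9,058.07 + $3,736.08 + $3,127.90 = $15,922.05
Ending inventory (cost pool remaining) = $1,631.95
Check: goods available $17,554.00 = COGS $15,922.05 + ending $1,631.95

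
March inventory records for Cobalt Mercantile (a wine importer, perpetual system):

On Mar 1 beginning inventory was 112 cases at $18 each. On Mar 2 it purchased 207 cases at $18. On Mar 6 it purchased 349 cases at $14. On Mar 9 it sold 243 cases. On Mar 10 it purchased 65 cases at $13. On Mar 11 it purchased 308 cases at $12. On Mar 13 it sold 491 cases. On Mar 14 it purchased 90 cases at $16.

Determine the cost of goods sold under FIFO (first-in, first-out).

Mar 9, 243 sold [FIFO — oldest first]: 112 @ $18 + 131 @ $18 = $4,374
Mar 13, 491 sold [FIFO — oldest first]: 76 @ $18 + 349 @ $14 + 65 @ $13 + 1 @ $12 = $7,111
Total COGS = $4,374 + $7,111 = $11,485
Ending inventory: 307 @ $12 + 90 @ $16 = $5,124

COGS = $11,485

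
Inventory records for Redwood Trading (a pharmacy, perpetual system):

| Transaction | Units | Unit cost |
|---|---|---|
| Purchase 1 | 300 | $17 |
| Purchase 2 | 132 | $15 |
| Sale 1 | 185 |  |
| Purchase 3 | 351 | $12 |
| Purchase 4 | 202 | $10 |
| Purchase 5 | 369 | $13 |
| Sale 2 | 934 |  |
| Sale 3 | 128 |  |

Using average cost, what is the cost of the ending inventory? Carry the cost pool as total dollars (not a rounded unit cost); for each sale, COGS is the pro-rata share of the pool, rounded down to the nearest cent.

Ending inventory = $1,380.03

After Purchase 1: 300 on hand, pool $5,100.00 (≈ $17.0000 each)
After Purchase 2: 432 on hand, pool $7,080.00 (≈ $16.3889 each)
Sale 1, sell 185: 185/432 × $7,080.00 → $3,031.94
After Purchase 3: 598 on hand, pool $8,260.06 (≈ $13.8128 each)
After Purchase 4: 800 on hand, pool $10,280.06 (≈ $12.8501 each)
After Purchase 5: 1169 on hand, pool $15,077.06 (≈ $12.8974 each)
Sale 2, sell 934: 934/1169 × $15,077.06 → $12,046.17
Sale 3, sell 128: 128/235 × $3,030.89 → $1,650.86
Total COGS = $3,031.94 + $12,046.17 + $1,650.86 = $16,728.97
Ending inventory (cost pool remaining) = $1,380.03
Check: goods available $18,109.00 = COGS $16,728.97 + ending $1,380.03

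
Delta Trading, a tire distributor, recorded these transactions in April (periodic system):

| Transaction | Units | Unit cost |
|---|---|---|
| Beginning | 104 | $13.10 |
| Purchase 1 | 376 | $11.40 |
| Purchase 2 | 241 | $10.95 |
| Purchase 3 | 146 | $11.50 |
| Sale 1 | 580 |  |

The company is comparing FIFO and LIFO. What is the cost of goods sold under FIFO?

COGS = $6,743.80

FIFO COGS: 104 @ $13.10 + 376 @ $11.40 + 100 @ $10.95 = $6,743.80
LIFO COGS: 146 @ $11.50 + 241 @ $10.95 + 193 @ $11.40 = $6,518.15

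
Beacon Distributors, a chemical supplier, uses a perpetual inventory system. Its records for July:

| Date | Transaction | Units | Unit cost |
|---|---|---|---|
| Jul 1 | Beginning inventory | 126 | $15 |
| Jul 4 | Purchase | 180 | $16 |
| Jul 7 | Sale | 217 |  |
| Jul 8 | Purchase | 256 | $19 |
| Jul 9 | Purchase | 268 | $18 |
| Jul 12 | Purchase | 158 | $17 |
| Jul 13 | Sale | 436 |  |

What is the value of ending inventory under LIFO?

Ending inventory = $6,009

Jul 7, 217 sold [LIFO — newest first]: 180 @ $16 + 37 @ $15 = $3,435
Jul 13, 436 sold [LIFO — newest first]: 158 @ $17 + 268 @ $18 + 10 @ $19 = $7,700
Total COGS = $3,435 + $7,700 = $11,135
Ending inventory: 89 @ $15 + 246 @ $19 = $6,009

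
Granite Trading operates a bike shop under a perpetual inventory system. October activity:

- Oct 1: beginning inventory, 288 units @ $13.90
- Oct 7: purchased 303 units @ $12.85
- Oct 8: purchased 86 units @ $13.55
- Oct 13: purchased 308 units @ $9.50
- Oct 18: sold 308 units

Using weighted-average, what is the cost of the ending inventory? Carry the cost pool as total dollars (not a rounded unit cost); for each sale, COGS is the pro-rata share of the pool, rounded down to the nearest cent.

Ending inventory = $8,239.51

After Oct 1: 288 on hand, pool $4,003.20 (≈ $13.9000 each)
After Oct 7: 591 on hand, pool $7,896.75 (≈ $13.3617 each)
After Oct 8: 677 on hand, pool $9,062.05 (≈ $13.3856 each)
After Oct 13: 985 on hand, pool $11,988.05 (≈ $12.1706 each)
Oct 18, sell 308: 308/985 × $11,988.05 → $3,748.54
Ending inventory (cost pool remaining) = $8,239.51
Check: goods available $11,988.05 = COGS $3,748.54 + ending $8,239.51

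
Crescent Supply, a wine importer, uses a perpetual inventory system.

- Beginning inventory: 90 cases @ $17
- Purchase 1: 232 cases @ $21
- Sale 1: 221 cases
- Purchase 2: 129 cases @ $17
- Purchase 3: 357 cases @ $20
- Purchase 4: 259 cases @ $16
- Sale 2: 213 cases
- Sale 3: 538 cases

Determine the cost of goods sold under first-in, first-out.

Sale 1 (221) [FIFO — oldest first]: 90 @ $17 + 131 @ $21 = $4,281
Sale 2 (213) [FIFO — oldest first]: 101 @ $21 + 112 @ $17 = $4,025
Sale 3 (538) [FIFO — oldest first]: 17 @ $17 + 357 @ $20 + 164 @ $16 = $10,053
Total COGS = $4,281 + $4,025 + $10,053 = $18,359
Ending inventory: 95 @ $16 = $1,520
Check: goods available $19,879 = COGS $18,359 + ending $1,520

COGS = $18,359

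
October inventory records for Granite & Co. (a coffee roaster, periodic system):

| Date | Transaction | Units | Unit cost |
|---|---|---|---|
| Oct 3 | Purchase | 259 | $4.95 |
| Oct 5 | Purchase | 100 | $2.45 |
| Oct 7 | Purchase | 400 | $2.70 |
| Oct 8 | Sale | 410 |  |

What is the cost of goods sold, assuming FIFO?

COGS = $1,664.75

Oct 8, 410 sold [FIFO — oldest first]: 259 @ $4.95 + 100 @ $2.45 + 51 @ $2.70 = $1,664.75
Ending inventory: 349 @ $2.70 = $942.30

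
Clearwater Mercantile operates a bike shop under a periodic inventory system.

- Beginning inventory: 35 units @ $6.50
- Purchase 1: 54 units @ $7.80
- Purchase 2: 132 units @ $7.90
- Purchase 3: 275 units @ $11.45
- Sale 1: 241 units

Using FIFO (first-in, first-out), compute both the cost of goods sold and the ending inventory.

COGS = $1,920.50; ending inventory = $2,919.75

Sale 1 (241) [FIFO — oldest first]: 35 @ $6.50 + 54 @ $7.80 + 132 @ $7.90 + 20 @ $11.45 = $1,920.50
Ending inventory: 255 @ $11.45 = $2,919.75
Check: goods available $4,840.25 = COGS $1,920.50 + ending $2,919.75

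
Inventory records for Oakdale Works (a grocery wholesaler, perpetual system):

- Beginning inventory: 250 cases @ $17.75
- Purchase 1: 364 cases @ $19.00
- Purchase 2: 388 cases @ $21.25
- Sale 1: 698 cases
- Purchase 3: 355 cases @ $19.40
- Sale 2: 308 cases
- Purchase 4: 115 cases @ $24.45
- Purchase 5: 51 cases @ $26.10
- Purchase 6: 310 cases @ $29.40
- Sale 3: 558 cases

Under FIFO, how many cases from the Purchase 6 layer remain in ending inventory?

269

Sale 1 (698) [FIFO — oldest first]: 250 @ $17.75 + 364 @ $19.00 + 84 @ $21.25 = $13,138.50
Sale 2 (308) [FIFO — oldest first]: 304 @ $21.25 + 4 @ $19.40 = $6,537.60
Sale 3 (558) [FIFO — oldest first]: 351 @ $19.40 + 115 @ $24.45 + 51 @ $26.10 + 41 @ $29.40 = $12,157.65
Total COGS = $13,138.50 + $6,537.60 + $12,157.65 = $31,833.75
Ending inventory: 269 @ $29.40 = $7,908.60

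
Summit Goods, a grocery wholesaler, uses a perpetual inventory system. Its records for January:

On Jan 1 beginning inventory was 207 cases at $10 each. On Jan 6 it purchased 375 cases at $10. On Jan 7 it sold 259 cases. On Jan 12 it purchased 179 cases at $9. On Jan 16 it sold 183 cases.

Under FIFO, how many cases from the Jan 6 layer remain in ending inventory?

140

Jan 7, 259 sold [FIFO — oldest first]: 207 @ $10 + 52 @ $10 = $2,590
Jan 16, 183 sold [FIFO — oldest first]: 183 @ $10 = $1,830
Total COGS = $2,590 + $1,830 = $4,420
Ending inventory: 140 @ $10 + 179 @ $9 = $3,011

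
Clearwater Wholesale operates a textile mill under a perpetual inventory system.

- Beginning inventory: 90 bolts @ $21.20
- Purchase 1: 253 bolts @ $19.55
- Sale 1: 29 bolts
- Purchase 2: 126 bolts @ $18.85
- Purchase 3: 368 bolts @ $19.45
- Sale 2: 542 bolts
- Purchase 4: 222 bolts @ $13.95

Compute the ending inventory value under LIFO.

Ending inventory = $8,445.70

Sale 1 (29) [LIFO — newest first]: 29 @ $19.55 = $566.95
Sale 2 (542) [LIFO — newest first]: 368 @ $19.45 + 126 @ $18.85 + 48 @ $19.55 = $10,471.10
Total COGS = $566.95 + $10,471.10 = $11,038.05
Ending inventory: 90 @ $21.20 + 176 @ $19.55 + 222 @ $13.95 = $8,445.70
Check: goods available $19,483.75 = COGS $11,038.05 + ending $8,445.70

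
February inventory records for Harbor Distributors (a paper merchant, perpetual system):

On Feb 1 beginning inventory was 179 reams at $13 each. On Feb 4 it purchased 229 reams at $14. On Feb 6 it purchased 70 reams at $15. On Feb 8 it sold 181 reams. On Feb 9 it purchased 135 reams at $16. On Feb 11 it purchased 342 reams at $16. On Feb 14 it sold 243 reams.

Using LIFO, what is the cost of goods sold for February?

Feb 8, 181 sold [LIFO — newest first]: 70 @ $15 + 111 @ $14 = $2,604
Feb 14, 243 sold [LIFO — newest first]: 243 @ $16 = $3,888
Total COGS = $2,604 + $3,888 = $6,492
Ending inventory: 179 @ $13 + 118 @ $14 + 135 @ $16 + 99 @ $16 = $7,723

COGS = $6,492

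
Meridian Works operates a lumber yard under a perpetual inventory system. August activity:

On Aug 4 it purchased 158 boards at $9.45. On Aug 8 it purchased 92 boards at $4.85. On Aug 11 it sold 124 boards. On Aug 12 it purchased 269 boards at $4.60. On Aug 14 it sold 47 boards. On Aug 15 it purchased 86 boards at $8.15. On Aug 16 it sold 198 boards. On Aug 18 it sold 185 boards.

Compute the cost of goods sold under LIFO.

Aug 11, 124 sold [LIFO — newest first]: 92 @ $4.85 + 32 @ $9.45 = $748.60
Aug 14, 47 sold [LIFO — newest first]: 47 @ $4.60 = $216.20
Aug 16, 198 sold [LIFO — newest first]: 86 @ $8.15 + 112 @ $4.60 = $1,216.10
Aug 18, 185 sold [LIFO — newest first]: 110 @ $4.60 + 75 @ $9.45 = $1,214.75
Total COGS = $748.60 + $216.20 + $1,216.10 + $1,214.75 = $3,395.65
Ending inventory: 51 @ $9.45 = $481.95
Check: goods available $3,877.60 = COGS $3,395.65 + ending $481.95

COGS = $3,395.65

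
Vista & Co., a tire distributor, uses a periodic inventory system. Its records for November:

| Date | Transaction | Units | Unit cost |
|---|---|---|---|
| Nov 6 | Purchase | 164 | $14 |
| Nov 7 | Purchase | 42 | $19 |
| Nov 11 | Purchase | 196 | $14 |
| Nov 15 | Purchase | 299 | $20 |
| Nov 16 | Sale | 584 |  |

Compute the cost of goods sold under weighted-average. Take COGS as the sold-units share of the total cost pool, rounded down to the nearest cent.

COGS = $9,845.52

Nov 16, sell 584: 584/701 × $11,818.00 → $9,845.52
Ending inventory (cost pool remaining) = $1,972.48
Check: goods available $11,818.00 = COGS $9,845.52 + ending $1,972.48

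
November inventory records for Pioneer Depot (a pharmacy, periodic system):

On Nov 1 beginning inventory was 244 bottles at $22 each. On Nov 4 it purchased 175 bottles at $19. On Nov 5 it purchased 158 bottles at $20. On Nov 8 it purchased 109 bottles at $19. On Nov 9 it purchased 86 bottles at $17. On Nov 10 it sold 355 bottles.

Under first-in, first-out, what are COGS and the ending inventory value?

COGS = $7,477; ending inventory = $7,909

Nov 10, 355 sold [FIFO — oldest first]: 244 @ $22 + 111 @ $19 = $7,477
Ending inventory: 64 @ $19 + 158 @ $20 + 109 @ $19 + 86 @ $17 = $7,909
Check: goods available $15,386 = COGS $7,477 + ending $7,909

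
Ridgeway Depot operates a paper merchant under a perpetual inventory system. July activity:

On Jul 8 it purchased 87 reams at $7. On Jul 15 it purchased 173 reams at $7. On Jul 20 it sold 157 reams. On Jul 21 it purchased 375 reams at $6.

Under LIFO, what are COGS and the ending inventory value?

COGS = $1,099; ending inventory = $2,971

Jul 20, 157 sold [LIFO — newest first]: 157 @ $7 = $1,099
Ending inventory: 87 @ $7 + 16 @ $7 + 375 @ $6 = $2,971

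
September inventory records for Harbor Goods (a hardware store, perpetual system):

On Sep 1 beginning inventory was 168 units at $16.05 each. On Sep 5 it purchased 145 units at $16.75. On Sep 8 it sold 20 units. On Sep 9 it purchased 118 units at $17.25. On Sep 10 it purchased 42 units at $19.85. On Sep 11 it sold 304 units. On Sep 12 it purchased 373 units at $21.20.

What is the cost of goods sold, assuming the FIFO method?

Sep 8, 20 sold [FIFO — oldest first]: 20 @ $16.05 = $321.00
Sep 11, 304 sold [FIFO — oldest first]: 148 @ $16.05 + 145 @ $16.75 + 11 @ $17.25 = $4,993.90
Total COGS = $321.00 + $4,993.90 = $5,314.90
Ending inventory: 107 @ $17.25 + 42 @ $19.85 + 373 @ $21.20 = $10,587.05
Check: goods available $15,901.95 = COGS $5,314.90 + ending $10,587.05

COGS = $5,314.90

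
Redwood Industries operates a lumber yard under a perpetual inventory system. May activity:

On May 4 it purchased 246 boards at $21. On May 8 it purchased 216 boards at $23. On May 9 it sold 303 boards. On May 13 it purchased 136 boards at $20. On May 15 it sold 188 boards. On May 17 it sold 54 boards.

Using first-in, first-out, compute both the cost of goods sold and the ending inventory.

May 9, 303 sold [FIFO — oldest first]: 246 @ $21 + 57 @ $23 = $6,477
May 15, 188 sold [FIFO — oldest first]: 159 @ $23 + 29 @ $20 = $4,237
May 17, 54 sold [FIFO — oldest first]: 54 @ $20 = $1,080
Total COGS = $6,477 + $4,237 + $1,080 = $11,794
Ending inventory: 53 @ $20 = $1,060

COGS = $11,794; ending inventory = $1,060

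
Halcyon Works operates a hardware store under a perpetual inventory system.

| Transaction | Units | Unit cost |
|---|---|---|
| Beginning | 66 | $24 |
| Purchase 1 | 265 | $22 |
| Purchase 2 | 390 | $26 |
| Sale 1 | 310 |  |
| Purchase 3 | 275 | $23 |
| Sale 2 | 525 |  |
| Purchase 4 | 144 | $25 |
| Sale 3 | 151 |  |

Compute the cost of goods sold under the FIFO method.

COGS = $23,649

Sale 1 (310) [FIFO — oldest first]: 66 @ $24 + 244 @ $22 = $6,952
Sale 2 (525) [FIFO — oldest first]: 21 @ $22 + 390 @ $26 + 114 @ $23 = $13,224
Sale 3 (151) [FIFO — oldest first]: 151 @ $23 = $3,473
Total COGS = $6,952 + $13,224 + $3,473 = $23,649
Ending inventory: 10 @ $23 + 144 @ $25 = $3,830
Check: goods available $27,479 = COGS $23,649 + ending $3,830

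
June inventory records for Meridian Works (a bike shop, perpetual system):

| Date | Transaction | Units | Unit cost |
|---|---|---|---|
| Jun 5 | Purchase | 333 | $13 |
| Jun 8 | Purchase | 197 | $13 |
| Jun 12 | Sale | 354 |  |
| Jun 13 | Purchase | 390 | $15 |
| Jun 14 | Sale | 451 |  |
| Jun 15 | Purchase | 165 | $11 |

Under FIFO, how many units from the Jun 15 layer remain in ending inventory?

165

Jun 12, 354 sold [FIFO — oldest first]: 333 @ $13 + 21 @ $13 = $4,602
Jun 14, 451 sold [FIFO — oldest first]: 176 @ $13 + 275 @ $15 = $6,413
Total COGS = $4,602 + $6,413 = $11,015
Ending inventory: 115 @ $15 + 165 @ $11 = $3,540
Check: goods available $14,555 = COGS $11,015 + ending $3,540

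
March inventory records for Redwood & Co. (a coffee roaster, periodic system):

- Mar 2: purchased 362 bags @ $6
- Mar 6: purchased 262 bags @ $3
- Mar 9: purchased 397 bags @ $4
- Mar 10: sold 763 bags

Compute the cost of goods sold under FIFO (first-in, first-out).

COGS = $3,514

Mar 10, 763 sold [FIFO — oldest first]: 362 @ $6 + 262 @ $3 + 139 @ $4 = $3,514
Ending inventory: 258 @ $4 = $1,032
Check: goods available $4,546 = COGS $3,514 + ending $1,032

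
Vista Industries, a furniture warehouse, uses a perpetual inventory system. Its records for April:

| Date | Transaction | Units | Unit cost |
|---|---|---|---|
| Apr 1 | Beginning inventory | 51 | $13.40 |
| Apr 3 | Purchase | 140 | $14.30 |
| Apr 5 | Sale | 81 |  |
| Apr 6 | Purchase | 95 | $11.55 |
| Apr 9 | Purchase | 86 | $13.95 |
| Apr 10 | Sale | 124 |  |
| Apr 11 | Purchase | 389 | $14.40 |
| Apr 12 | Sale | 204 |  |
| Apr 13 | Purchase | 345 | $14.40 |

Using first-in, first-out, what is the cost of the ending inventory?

Apr 5, 81 sold [FIFO — oldest first]: 51 @ $13.40 + 30 @ $14.30 = $1,112.40
Apr 10, 124 sold [FIFO — oldest first]: 110 @ $14.30 + 14 @ $11.55 = $1,734.70
Apr 12, 204 sold [FIFO — oldest first]: 81 @ $11.55 + 86 @ $13.95 + 37 @ $14.40 = $2,668.05
Total COGS = $1,112.40 + $1,734.70 + $2,668.05 = $5,515.15
Ending inventory: 352 @ $14.40 + 345 @ $14.40 = $10,036.80

Ending inventory = $10,036.80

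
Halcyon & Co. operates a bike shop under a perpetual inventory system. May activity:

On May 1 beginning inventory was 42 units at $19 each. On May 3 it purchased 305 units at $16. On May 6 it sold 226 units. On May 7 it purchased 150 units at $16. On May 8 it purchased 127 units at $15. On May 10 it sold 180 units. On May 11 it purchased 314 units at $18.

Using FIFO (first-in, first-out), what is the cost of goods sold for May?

COGS = $6,622

May 6, 226 sold [FIFO — oldest first]: 42 @ $19 + 184 @ $16 = $3,742
May 10, 180 sold [FIFO — oldest first]: 121 @ $16 + 59 @ $16 = $2,880
Total COGS = $3,742 + $2,880 = $6,622
Ending inventory: 91 @ $16 + 127 @ $15 + 314 @ $18 = $9,013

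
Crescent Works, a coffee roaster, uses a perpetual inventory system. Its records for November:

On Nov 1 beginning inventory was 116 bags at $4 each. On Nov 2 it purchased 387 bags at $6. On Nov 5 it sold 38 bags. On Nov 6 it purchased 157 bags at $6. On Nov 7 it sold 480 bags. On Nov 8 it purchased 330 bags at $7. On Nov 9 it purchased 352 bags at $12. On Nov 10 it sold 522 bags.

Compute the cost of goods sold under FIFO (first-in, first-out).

Nov 5, 38 sold [FIFO — oldest first]: 38 @ $4 = $152
Nov 7, 480 sold [FIFO — oldest first]: 78 @ $4 + 387 @ $6 + 15 @ $6 = $2,724
Nov 10, 522 sold [FIFO — oldest first]: 142 @ $6 + 330 @ $7 + 50 @ $12 = $3,762
Total COGS = $152 + $2,724 + $3,762 = $6,638
Ending inventory: 302 @ $12 = $3,624
Check: goods available $10,262 = COGS $6,638 + ending $3,624

COGS = $6,638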